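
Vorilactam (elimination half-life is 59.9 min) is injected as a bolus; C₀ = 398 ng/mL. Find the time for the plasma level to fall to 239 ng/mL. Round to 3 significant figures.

k = ln 2 / 59.9 = 0.01157 min⁻¹
C(t) = C₀ e^(−kt)  ⇒  t = ln(C₀/C) / k
t = ln(398/239) / 0.01157 = 0.5100 / 0.01157 ≈ 44.1 minutes

44.1 minutes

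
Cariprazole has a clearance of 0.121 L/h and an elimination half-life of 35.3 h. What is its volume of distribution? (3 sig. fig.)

k = ln 2 / t½ = ln 2 / 35.3 = 0.01964 h⁻¹
V = CL / k = 0.121 / 0.01964 ≈ 6.16 L

6.16 L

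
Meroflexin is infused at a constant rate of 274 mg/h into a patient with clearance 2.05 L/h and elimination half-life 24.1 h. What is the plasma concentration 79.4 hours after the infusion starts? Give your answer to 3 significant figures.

120 µg/mL

Css = rate / CL = 274 / 2.05 = 133.7 µg/mL
k = ln 2 / 24.1 = 0.02876 h⁻¹
C(t) = Css (1 − e^(−kt)) = 133.7 × (1 − e^(−2.284)) = 133.7 × 0.8981 ≈ 120 µg/mL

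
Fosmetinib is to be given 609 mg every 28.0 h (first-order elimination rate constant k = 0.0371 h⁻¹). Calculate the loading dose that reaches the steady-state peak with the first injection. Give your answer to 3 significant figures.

943 mg

Accumulation ratio R = 1 / (1 − e^(−kτ)) = 1 / (1 − e^(−0.03710×28.0)) = 1 / (1 − 0.3539) = 1.548
Loading dose = maintenance dose × R = 609 × 1.548 ≈ 943 mg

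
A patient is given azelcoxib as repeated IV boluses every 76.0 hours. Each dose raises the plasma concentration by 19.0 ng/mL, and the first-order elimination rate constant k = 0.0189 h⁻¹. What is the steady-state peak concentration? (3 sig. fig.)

24.9 ng/mL

Fraction remaining after one interval: e^(−kτ) = e^(−0.01890 × 76.0) = 0.2378
R = 1 / (1 − 0.2378) = 1.312
Css,max = 19.0 × 1.312 ≈ 24.9 ng/mL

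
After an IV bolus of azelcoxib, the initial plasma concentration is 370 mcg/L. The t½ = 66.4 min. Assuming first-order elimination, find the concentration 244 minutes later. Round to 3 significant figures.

29.0 mcg/L

k = ln 2 / 66.4 = 0.01044 min⁻¹
C(t) = C₀ e^(−kt) = 370 × e^(−0.01044 × 244) = 370 × e^(−2.547) = 370 × 0.07831 ≈ 29.0 mcg/L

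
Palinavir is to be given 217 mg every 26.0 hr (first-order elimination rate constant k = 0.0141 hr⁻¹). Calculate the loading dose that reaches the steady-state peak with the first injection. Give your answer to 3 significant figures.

707 mg

Accumulation ratio R = 1 / (1 − e^(−kτ)) = 1 / (1 − e^(−0.01410×26.0)) = 1 / (1 − 0.6931) = 3.258
Loading dose = maintenance dose × R = 217 × 3.258 ≈ 707 mg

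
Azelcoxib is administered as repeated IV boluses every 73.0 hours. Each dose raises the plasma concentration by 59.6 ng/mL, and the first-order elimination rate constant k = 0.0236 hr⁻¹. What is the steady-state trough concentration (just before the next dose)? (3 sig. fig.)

Fraction remaining after one interval: e^(−kτ) = e^(−0.02360 × 73.0) = 0.1786
R = 1 / (1 − 0.1786) = 1.217
Css,max = 59.6 × 1.217 = 72.56 ng/mL
Css,min = Css,max × e^(−kτ) = 72.56 × 0.1786 ≈ 13.0 ng/mL

13.0 ng/mL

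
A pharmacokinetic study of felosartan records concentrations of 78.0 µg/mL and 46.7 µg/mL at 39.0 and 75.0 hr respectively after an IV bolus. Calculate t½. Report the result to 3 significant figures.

48.6 hours

k = ln(C₁/C₂) / (t₂ − t₁) = ln(78.0/46.7) / (75.0 − 39.0)
  = 0.5130 / 36.00 = 0.01425 hr⁻¹
t½ = ln 2 / k = ln 2 / 0.01425 ≈ 48.6 hours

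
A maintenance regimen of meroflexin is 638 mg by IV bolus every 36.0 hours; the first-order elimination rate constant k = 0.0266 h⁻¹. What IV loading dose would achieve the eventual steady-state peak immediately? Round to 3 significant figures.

1040 mg

Accumulation ratio R = 1 / (1 − e^(−kτ)) = 1 / (1 − e^(−0.02660×36.0)) = 1 / (1 − 0.3838) = 1.623
Loading dose = maintenance dose × R = 638 × 1.623 ≈ 1040 mg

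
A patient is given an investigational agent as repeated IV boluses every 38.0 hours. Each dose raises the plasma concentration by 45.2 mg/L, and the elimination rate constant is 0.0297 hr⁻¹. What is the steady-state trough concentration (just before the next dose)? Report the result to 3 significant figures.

Fraction remaining after one interval: e^(−kτ) = e^(−0.02970 × 38.0) = 0.3235
R = 1 / (1 − 0.3235) = 1.478
Css,max = 45.2 × 1.478 = 66.81 mg/L
Css,min = Css,max × e^(−kτ) = 66.81 × 0.3235 ≈ 21.6 mg/L

21.6 mg/L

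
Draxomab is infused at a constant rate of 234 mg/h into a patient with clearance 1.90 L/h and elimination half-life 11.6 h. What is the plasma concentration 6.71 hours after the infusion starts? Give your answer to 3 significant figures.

Css = rate / CL = 234 / 1.90 = 123.2 µg/mL
k = ln 2 / 11.6 = 0.05975 h⁻¹
C(t) = Css (1 − e^(−kt)) = 123.2 × (1 − e^(−0.4009)) = 123.2 × 0.3303 ≈ 40.7 µg/mL

40.7 µg/mL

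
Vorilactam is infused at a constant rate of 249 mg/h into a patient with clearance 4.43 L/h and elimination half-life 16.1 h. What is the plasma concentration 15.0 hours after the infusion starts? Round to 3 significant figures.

Css = rate / CL = 249 / 4.43 = 56.21 µg/mL
k = ln 2 / 16.1 = 0.04305 h⁻¹
C(t) = Css (1 − e^(−kt)) = 56.21 × (1 − e^(−0.6458)) = 56.21 × 0.4758 ≈ 26.7 µg/mL

26.7 µg/mL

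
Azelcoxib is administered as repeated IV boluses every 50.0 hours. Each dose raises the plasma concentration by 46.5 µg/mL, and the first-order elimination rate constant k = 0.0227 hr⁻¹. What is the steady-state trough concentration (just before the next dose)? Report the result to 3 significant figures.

Fraction remaining after one interval: e^(−kτ) = e^(−0.02270 × 50.0) = 0.3214
R = 1 / (1 − 0.3214) = 1.474
Css,max = 46.5 × 1.474 = 68.53 µg/mL
Css,min = Css,max × e^(−kτ) = 68.53 × 0.3214 ≈ 22.0 µg/mL

22.0 µg/mL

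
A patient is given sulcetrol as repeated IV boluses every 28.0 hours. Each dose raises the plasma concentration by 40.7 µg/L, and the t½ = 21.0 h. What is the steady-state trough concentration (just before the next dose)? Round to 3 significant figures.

k = ln 2 / 21.0 = 0.03301 h⁻¹
Fraction remaining after one interval: e^(−kτ) = e^(−0.03301 × 28.0) = 0.3969
R = 1 / (1 − 0.3969) = 1.658
Css,max = 40.7 × 1.658 = 67.48 µg/L
Css,min = Css,max × e^(−kτ) = 67.48 × 0.3969 ≈ 26.8 µg/L

26.8 µg/L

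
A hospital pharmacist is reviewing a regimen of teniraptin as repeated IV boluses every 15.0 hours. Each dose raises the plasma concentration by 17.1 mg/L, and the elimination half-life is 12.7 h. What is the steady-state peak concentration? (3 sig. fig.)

30.6 mg/L

k = ln 2 / 12.7 = 0.05458 h⁻¹
Fraction remaining after one interval: e^(−kτ) = e^(−0.05458 × 15.0) = 0.4410
R = 1 / (1 − 0.4410) = 1.789
Css,max = 17.1 × 1.789 ≈ 30.6 mg/L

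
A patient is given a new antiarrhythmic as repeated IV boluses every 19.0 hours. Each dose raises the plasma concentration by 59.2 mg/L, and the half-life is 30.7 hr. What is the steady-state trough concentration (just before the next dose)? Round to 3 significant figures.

111 mg/L

k = ln 2 / 30.7 = 0.02258 hr⁻¹
Fraction remaining after one interval: e^(−kτ) = e^(−0.02258 × 19.0) = 0.6512
R = 1 / (1 − 0.6512) = 2.867
Css,max = 59.2 × 2.867 = 169.7 mg/L
Css,min = Css,max × e^(−kτ) = 169.7 × 0.6512 ≈ 111 mg/L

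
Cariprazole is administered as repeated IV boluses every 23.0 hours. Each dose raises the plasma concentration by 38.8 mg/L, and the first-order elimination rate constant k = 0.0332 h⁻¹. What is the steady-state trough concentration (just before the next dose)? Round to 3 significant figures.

Fraction remaining after one interval: e^(−kτ) = e^(−0.03320 × 23.0) = 0.4660
R = 1 / (1 − 0.4660) = 1.873
Css,max = 38.8 × 1.873 = 72.66 mg/L
Css,min = Css,max × e^(−kτ) = 72.66 × 0.4660 ≈ 33.9 mg/L

33.9 mg/L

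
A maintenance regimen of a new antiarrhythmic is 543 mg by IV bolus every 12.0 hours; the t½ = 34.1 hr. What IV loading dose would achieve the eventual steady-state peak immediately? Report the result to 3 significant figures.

2510 mg

k = ln 2 / 34.1 = 0.02033 hr⁻¹
Accumulation ratio R = 1 / (1 − e^(−kτ)) = 1 / (1 − e^(−0.02033×12.0)) = 1 / (1 − 0.7835) = 4.620
Loading dose = maintenance dose × R = 543 × 4.620 ≈ 2510 mg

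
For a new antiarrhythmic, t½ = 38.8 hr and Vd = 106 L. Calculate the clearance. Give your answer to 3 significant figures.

k = ln 2 / t½ = ln 2 / 38.8 = 0.01786 hr⁻¹
CL = k · V = 0.01786 × 106 ≈ 1.89 L/hr

1.89 L/hr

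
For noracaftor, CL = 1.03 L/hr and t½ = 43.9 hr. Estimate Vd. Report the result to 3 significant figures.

65.2 L

k = ln 2 / t½ = ln 2 / 43.9 = 0.01579 hr⁻¹
V = CL / k = 1.03 / 0.01579 ≈ 65.2 L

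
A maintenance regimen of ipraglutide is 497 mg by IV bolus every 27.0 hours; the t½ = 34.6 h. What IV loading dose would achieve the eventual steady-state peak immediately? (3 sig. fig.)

1190 mg

k = ln 2 / 34.6 = 0.02003 h⁻¹
Accumulation ratio R = 1 / (1 − e^(−kτ)) = 1 / (1 − e^(−0.02003×27.0)) = 1 / (1 − 0.5822) = 2.394
Loading dose = maintenance dose × R = 497 × 2.394 ≈ 1190 mg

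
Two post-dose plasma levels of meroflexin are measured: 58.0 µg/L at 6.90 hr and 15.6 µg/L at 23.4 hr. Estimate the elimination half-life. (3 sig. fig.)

k = ln(C₁/C₂) / (t₂ − t₁) = ln(58.0/15.6) / (23.4 − 6.90)
  = 1.313 / 16.50 = 0.07959 hr⁻¹
t½ = ln 2 / k = ln 2 / 0.07959 ≈ 8.71 hours

8.71 hours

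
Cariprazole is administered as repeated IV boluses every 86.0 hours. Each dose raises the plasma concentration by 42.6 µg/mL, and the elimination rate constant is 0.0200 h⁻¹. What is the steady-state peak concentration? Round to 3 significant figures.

51.9 µg/mL

Fraction remaining after one interval: e^(−kτ) = e^(−0.02000 × 86.0) = 0.1791
R = 1 / (1 − 0.1791) = 1.218
Css,max = 42.6 × 1.218 ≈ 51.9 µg/mL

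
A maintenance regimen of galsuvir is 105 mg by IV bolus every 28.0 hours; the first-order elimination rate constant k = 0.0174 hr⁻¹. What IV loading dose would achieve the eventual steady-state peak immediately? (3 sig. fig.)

272 mg

Accumulation ratio R = 1 / (1 − e^(−kτ)) = 1 / (1 − e^(−0.01740×28.0)) = 1 / (1 − 0.6143) = 2.593
Loading dose = maintenance dose × R = 105 × 2.593 ≈ 272 mg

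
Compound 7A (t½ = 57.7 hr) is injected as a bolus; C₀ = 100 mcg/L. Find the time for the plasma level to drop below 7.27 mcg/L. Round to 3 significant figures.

k = ln 2 / 57.7 = 0.01201 hr⁻¹
C(t) = C₀ e^(−kt)  ⇒  t = ln(C₀/C) / k
t = ln(100/7.27) / 0.01201 = 2.621 / 0.01201 ≈ 218 hours

218 hours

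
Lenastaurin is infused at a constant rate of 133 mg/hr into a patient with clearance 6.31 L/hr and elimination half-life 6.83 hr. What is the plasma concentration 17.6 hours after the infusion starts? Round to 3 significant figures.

Css = rate / CL = 133 / 6.31 = 21.08 µg/mL
k = ln 2 / 6.83 = 0.1015 hr⁻¹
C(t) = Css (1 − e^(−kt)) = 21.08 × (1 − e^(−1.786)) = 21.08 × 0.8324 ≈ 17.5 µg/mL

17.5 µg/mL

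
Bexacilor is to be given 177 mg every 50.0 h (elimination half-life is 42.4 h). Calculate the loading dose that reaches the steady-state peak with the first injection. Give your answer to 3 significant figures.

k = ln 2 / 42.4 = 0.01635 h⁻¹
Accumulation ratio R = 1 / (1 − e^(−kτ)) = 1 / (1 − e^(−0.01635×50.0)) = 1 / (1 − 0.4416) = 1.791
Loading dose = maintenance dose × R = 177 × 1.791 ≈ 317 mg

317 mg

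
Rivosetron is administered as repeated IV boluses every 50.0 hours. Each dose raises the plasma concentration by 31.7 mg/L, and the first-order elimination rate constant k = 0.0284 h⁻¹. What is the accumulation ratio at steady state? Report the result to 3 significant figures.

1.32

Fraction remaining after one interval: e^(−kτ) = e^(−0.02840 × 50.0) = 0.2417
R = 1 / (1 − 0.2417) = 1 / 0.7583 ≈ 1.32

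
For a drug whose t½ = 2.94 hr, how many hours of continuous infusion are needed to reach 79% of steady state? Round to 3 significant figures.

6.62 hours

k = ln 2 / 2.94 = 0.2358 hr⁻¹
f = 1 − e^(−kt)  ⇒  t = −ln(1 − f) / k
t = −ln(1 − 0.79) / 0.2358 = 1.561 / 0.2358 ≈ 6.62 hours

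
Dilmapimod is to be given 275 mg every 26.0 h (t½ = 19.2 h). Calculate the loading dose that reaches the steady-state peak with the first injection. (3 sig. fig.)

k = ln 2 / 19.2 = 0.03610 h⁻¹
Accumulation ratio R = 1 / (1 − e^(−kτ)) = 1 / (1 − e^(−0.03610×26.0)) = 1 / (1 − 0.3912) = 1.642
Loading dose = maintenance dose × R = 275 × 1.642 ≈ 452 mg

452 mg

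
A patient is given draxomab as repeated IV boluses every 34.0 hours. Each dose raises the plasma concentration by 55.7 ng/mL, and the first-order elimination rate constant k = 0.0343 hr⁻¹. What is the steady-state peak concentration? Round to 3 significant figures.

Fraction remaining after one interval: e^(−kτ) = e^(−0.03430 × 34.0) = 0.3115
R = 1 / (1 − 0.3115) = 1.453
Css,max = 55.7 × 1.453 ≈ 80.9 ng/mL

80.9 ng/mL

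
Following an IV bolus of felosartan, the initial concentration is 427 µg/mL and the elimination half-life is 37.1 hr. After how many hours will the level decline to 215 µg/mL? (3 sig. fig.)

k = ln 2 / 37.1 = 0.01868 hr⁻¹
C(t) = C₀ e^(−kt)  ⇒  t = ln(C₀/C) / k
t = ln(427/215) / 0.01868 = 0.6861 / 0.01868 ≈ 36.7 hours

36.7 hours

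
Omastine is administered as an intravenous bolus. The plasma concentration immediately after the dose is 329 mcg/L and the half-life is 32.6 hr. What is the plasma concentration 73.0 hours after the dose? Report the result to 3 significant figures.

k = ln 2 / 32.6 = 0.02126 hr⁻¹
73.0 hr is 2.239 half-lives, so C = 329 × (1/2)^2.239 = 329 × 0.2118 ≈ 69.7 mcg/L

69.7 mcg/L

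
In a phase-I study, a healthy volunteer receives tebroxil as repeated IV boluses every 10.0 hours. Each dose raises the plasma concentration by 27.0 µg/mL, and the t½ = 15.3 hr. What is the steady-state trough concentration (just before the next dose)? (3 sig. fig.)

47.1 µg/mL

k = ln 2 / 15.3 = 0.04530 hr⁻¹
Fraction remaining after one interval: e^(−kτ) = e^(−0.04530 × 10.0) = 0.6357
R = 1 / (1 − 0.6357) = 2.745
Css,max = 27.0 × 2.745 = 74.11 µg/mL
Css,min = Css,max × e^(−kτ) = 74.11 × 0.6357 ≈ 47.1 µg/mL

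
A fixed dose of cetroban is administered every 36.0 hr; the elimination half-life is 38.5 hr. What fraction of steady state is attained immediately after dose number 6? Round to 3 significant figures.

k = ln 2 / 38.5 = 0.01800 hr⁻¹
f_n = 1 − e^(−nkτ) = 1 − e^(−6 × 0.01800 × 36.0) = 1 − e^(−3.889) = 1 − 0.02047 ≈ 0.980

0.980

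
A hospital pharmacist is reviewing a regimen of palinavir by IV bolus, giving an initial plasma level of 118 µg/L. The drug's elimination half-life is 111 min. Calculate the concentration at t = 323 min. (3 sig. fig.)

15.7 µg/L

k = ln 2 / 111 = 0.006245 min⁻¹
323 min is 2.910 half-lives, so C = 118 × (1/2)^2.910 = 118 × 0.1331 ≈ 15.7 µg/L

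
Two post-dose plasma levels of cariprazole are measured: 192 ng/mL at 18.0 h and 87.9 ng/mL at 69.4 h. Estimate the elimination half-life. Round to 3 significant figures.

k = ln(C₁/C₂) / (t₂ − t₁) = ln(192/87.9) / (69.4 − 18.0)
  = 0.7813 / 51.40 = 0.01520 h⁻¹
t½ = ln 2 / k = ln 2 / 0.01520 ≈ 45.6 hours

45.6 hours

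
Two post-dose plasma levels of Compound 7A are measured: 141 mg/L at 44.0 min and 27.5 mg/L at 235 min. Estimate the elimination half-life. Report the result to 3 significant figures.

k = ln(C₁/C₂) / (t₂ − t₁) = ln(141/27.5) / (235 − 44.0)
  = 1.635 / 191.0 = 0.008558 min⁻¹
t½ = ln 2 / k = ln 2 / 0.008558 ≈ 81.0 minutes

81.0 minutes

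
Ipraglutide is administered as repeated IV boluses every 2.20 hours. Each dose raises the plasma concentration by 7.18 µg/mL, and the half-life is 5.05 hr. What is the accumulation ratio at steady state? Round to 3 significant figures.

3.84

k = ln 2 / 5.05 = 0.1373 hr⁻¹
Fraction remaining after one interval: e^(−kτ) = e^(−0.1373 × 2.20) = 0.7394
R = 1 / (1 − 0.7394) = 1 / 0.2606 ≈ 3.84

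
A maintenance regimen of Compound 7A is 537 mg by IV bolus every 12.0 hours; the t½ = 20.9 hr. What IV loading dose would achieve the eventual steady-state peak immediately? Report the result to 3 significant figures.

1640 mg

k = ln 2 / 20.9 = 0.03316 hr⁻¹
Accumulation ratio R = 1 / (1 − e^(−kτ)) = 1 / (1 − e^(−0.03316×12.0)) = 1 / (1 − 0.6717) = 3.046
Loading dose = maintenance dose × R = 537 × 3.046 ≈ 1640 mg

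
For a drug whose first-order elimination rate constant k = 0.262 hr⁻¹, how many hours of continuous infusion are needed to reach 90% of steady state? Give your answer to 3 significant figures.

8.79 hours

f = 1 − e^(−kt)  ⇒  t = −ln(1 − f) / k
t = −ln(1 − 0.9) / 0.2620 = 2.303 / 0.2620 ≈ 8.79 hours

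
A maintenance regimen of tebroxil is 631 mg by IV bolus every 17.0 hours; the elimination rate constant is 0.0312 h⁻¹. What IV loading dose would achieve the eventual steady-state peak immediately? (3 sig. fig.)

1530 mg

Accumulation ratio R = 1 / (1 − e^(−kτ)) = 1 / (1 − e^(−0.03120×17.0)) = 1 / (1 − 0.5884) = 2.429
Loading dose = maintenance dose × R = 631 × 2.429 ≈ 1530 mg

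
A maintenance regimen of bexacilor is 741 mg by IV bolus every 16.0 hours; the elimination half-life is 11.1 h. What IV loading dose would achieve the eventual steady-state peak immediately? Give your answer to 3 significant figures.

k = ln 2 / 11.1 = 0.06245 h⁻¹
Accumulation ratio R = 1 / (1 − e^(−kτ)) = 1 / (1 − e^(−0.06245×16.0)) = 1 / (1 − 0.3682) = 1.583
Loading dose = maintenance dose × R = 741 × 1.583 ≈ 1170 mg

1170 mg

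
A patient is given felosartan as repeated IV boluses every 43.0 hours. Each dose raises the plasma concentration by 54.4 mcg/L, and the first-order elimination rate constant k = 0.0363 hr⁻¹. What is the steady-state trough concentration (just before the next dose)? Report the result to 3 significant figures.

Fraction remaining after one interval: e^(−kτ) = e^(−0.03630 × 43.0) = 0.2099
R = 1 / (1 − 0.2099) = 1.266
Css,max = 54.4 × 1.266 = 68.86 mcg/L
Css,min = Css,max × e^(−kτ) = 68.86 × 0.2099 ≈ 14.5 mcg/L

14.5 mcg/L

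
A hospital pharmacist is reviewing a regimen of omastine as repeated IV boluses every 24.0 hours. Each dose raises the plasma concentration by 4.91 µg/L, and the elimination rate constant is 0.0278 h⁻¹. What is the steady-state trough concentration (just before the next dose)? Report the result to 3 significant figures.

5.18 µg/L

Fraction remaining after one interval: e^(−kτ) = e^(−0.02780 × 24.0) = 0.5131
R = 1 / (1 − 0.5131) = 2.054
Css,max = 4.91 × 2.054 = 10.09 µg/L
Css,min = Css,max × e^(−kτ) = 10.09 × 0.5131 ≈ 5.18 µg/L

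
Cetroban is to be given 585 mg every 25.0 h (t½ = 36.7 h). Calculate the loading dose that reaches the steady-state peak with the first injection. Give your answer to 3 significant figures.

k = ln 2 / 36.7 = 0.01889 h⁻¹
Accumulation ratio R = 1 / (1 − e^(−kτ)) = 1 / (1 − e^(−0.01889×25.0)) = 1 / (1 − 0.6236) = 2.657
Loading dose = maintenance dose × R = 585 × 2.657 ≈ 1550 mg

1550 mg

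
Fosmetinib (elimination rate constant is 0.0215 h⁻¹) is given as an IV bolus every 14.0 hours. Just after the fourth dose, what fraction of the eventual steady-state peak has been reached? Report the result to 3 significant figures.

0.700

f_n = 1 − e^(−nkτ) = 1 − e^(−4 × 0.02150 × 14.0) = 1 − e^(−1.204) = 1 − 0.3000 ≈ 0.700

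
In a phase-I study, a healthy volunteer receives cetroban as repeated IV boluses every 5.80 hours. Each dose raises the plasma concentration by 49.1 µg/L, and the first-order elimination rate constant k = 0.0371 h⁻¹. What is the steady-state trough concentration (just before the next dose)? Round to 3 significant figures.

205 µg/L

Fraction remaining after one interval: e^(−kτ) = e^(−0.03710 × 5.80) = 0.8064
R = 1 / (1 − 0.8064) = 5.165
Css,max = 49.1 × 5.165 = 253.6 µg/L
Css,min = Css,max × e^(−kτ) = 253.6 × 0.8064 ≈ 205 µg/L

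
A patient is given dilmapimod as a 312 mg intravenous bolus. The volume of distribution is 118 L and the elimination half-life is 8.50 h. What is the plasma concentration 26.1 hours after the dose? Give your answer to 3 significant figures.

0.315 µg/mL

C₀ = dose / V = 312 / 118 = 2.644 µg/mL
k = ln 2 / 8.50 = 0.08155 h⁻¹
C(t) = C₀ e^(−kt) = 2.644 × e^(−0.08155 × 26.1) = 2.644 × e^(−2.128) = 2.644 × 0.1190 ≈ 0.315 µg/mL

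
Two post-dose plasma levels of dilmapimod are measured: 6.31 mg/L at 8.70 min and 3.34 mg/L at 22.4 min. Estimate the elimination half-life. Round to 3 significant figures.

k = ln(C₁/C₂) / (t₂ − t₁) = ln(6.31/3.34) / (22.4 − 8.70)
  = 0.6362 / 13.70 = 0.04644 min⁻¹
t½ = ln 2 / k = ln 2 / 0.04644 ≈ 14.9 minutes

14.9 minutes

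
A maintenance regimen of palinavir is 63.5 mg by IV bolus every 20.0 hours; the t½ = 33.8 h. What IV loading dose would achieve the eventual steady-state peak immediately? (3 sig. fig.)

189 mg

k = ln 2 / 33.8 = 0.02051 h⁻¹
Accumulation ratio R = 1 / (1 − e^(−kτ)) = 1 / (1 − e^(−0.02051×20.0)) = 1 / (1 − 0.6636) = 2.972
Loading dose = maintenance dose × R = 63.5 × 2.972 ≈ 189 mg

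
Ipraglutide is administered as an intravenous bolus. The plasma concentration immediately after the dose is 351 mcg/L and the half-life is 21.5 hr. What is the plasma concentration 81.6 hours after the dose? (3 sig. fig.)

k = ln 2 / 21.5 = 0.03224 hr⁻¹
81.6 hr is 3.795 half-lives, so C = 351 × (1/2)^3.795 = 351 × 0.07203 ≈ 25.3 mcg/L

25.3 mcg/L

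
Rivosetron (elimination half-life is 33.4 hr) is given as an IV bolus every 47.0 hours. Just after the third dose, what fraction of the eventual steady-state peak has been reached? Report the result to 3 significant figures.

0.946

k = ln 2 / 33.4 = 0.02075 hr⁻¹
f_n = 1 − e^(−nkτ) = 1 − e^(−3 × 0.02075 × 47.0) = 1 − e^(−2.926) = 1 − 0.05360 ≈ 0.946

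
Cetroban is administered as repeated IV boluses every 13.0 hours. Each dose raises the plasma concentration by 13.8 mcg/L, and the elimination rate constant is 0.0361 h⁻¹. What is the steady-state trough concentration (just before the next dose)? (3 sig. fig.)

Fraction remaining after one interval: e^(−kτ) = e^(−0.03610 × 13.0) = 0.6254
R = 1 / (1 − 0.6254) = 2.670
Css,max = 13.8 × 2.670 = 36.84 mcg/L
Css,min = Css,max × e^(−kτ) = 36.84 × 0.6254 ≈ 23.0 mcg/L

23.0 mcg/L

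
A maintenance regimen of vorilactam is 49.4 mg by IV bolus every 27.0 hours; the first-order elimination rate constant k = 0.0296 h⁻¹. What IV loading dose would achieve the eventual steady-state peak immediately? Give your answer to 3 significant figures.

Accumulation ratio R = 1 / (1 − e^(−kτ)) = 1 / (1 − e^(−0.02960×27.0)) = 1 / (1 − 0.4497) = 1.817
Loading dose = maintenance dose × R = 49.4 × 1.817 ≈ 89.8 mg

89.8 mg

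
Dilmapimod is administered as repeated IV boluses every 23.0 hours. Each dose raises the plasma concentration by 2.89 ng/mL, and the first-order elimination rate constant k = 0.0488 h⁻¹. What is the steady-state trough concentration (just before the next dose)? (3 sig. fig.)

Fraction remaining after one interval: e^(−kτ) = e^(−0.04880 × 23.0) = 0.3255
R = 1 / (1 − 0.3255) = 1.483
Css,max = 2.89 × 1.483 = 4.285 ng/mL
Css,min = Css,max × e^(−kτ) = 4.285 × 0.3255 ≈ 1.39 ng/mL

1.39 ng/mL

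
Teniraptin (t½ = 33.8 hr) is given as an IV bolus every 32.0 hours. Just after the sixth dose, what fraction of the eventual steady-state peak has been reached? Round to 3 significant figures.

0.981

k = ln 2 / 33.8 = 0.02051 hr⁻¹
f_n = 1 − e^(−nkτ) = 1 − e^(−6 × 0.02051 × 32.0) = 1 − e^(−3.937) = 1 − 0.01950 ≈ 0.981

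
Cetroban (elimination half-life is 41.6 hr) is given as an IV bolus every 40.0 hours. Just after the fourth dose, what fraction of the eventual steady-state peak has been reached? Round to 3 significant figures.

k = ln 2 / 41.6 = 0.01666 hr⁻¹
f_n = 1 − e^(−nkτ) = 1 − e^(−4 × 0.01666 × 40.0) = 1 − e^(−2.666) = 1 − 0.06953 ≈ 0.930

0.930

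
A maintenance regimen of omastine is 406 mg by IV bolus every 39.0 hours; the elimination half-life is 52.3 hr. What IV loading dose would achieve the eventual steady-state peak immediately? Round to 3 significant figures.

1010 mg

k = ln 2 / 52.3 = 0.01325 hr⁻¹
Accumulation ratio R = 1 / (1 − e^(−kτ)) = 1 / (1 − e^(−0.01325×39.0)) = 1 / (1 − 0.5964) = 2.478
Loading dose = maintenance dose × R = 406 × 2.478 ≈ 1010 mg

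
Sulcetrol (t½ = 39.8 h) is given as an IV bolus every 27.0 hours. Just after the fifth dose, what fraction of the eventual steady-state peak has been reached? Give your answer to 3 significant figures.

k = ln 2 / 39.8 = 0.01742 h⁻¹
f_n = 1 − e^(−nkτ) = 1 − e^(−5 × 0.01742 × 27.0) = 1 − e^(−2.351) = 1 − 0.09526 ≈ 0.905

0.905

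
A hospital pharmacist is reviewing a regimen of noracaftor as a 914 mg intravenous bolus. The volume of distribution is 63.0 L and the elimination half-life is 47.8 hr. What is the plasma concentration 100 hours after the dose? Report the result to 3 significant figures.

3.40 mg/L

C₀ = dose / V = 914 / 63.0 = 14.51 mg/L
k = ln 2 / 47.8 = 0.01450 hr⁻¹
C(t) = C₀ e^(−kt) = 14.51 × e^(−0.01450 × 100) = 14.51 × e^(−1.450) = 14.51 × 0.2345 ≈ 3.40 mg/L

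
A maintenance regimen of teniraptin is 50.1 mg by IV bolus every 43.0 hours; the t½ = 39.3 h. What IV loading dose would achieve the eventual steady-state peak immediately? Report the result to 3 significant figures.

k = ln 2 / 39.3 = 0.01764 h⁻¹
Accumulation ratio R = 1 / (1 − e^(−kτ)) = 1 / (1 − e^(−0.01764×43.0)) = 1 / (1 − 0.4684) = 1.881
Loading dose = maintenance dose × R = 50.1 × 1.881 ≈ 94.2 mg

94.2 mg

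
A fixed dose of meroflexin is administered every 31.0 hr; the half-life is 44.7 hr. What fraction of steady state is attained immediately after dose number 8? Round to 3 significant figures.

k = ln 2 / 44.7 = 0.01551 hr⁻¹
f_n = 1 − e^(−nkτ) = 1 − e^(−8 × 0.01551 × 31.0) = 1 − e^(−3.846) = 1 − 0.02137 ≈ 0.979

0.979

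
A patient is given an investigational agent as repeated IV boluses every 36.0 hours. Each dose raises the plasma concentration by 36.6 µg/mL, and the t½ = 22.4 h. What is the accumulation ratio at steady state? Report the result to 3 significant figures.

k = ln 2 / 22.4 = 0.03094 h⁻¹
Fraction remaining after one interval: e^(−kτ) = e^(−0.03094 × 36.0) = 0.3282
R = 1 / (1 − 0.3282) = 1 / 0.6718 ≈ 1.49

1.49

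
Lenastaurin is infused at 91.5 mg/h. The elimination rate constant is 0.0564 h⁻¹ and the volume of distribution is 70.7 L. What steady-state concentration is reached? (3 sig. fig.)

CL = k · V = 0.0564 × 70.7 = 3.987 L/h
Css = rate / CL = 91.5 / 3.987 ≈ 22.9 µg/mL

22.9 µg/mL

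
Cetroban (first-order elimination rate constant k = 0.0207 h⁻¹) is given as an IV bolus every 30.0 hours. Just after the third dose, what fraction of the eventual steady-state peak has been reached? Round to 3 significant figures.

f_n = 1 − e^(−nkτ) = 1 − e^(−3 × 0.02070 × 30.0) = 1 − e^(−1.863) = 1 − 0.1552 ≈ 0.845

0.845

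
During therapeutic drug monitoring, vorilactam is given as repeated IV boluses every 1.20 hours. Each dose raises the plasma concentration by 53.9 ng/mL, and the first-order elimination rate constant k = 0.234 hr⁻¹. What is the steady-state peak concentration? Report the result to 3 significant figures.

220 ng/mL

Fraction remaining after one interval: e^(−kτ) = e^(−0.2340 × 1.20) = 0.7552
R = 1 / (1 − 0.7552) = 4.085
Css,max = 53.9 × 4.085 ≈ 220 ng/mL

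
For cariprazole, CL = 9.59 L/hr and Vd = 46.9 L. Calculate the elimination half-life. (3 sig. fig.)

3.39 hours

k = CL / V = 9.59 / 46.9 = 0.2045 hr⁻¹
t½ = ln 2 / k = ln 2 / 0.2045 ≈ 3.39 hours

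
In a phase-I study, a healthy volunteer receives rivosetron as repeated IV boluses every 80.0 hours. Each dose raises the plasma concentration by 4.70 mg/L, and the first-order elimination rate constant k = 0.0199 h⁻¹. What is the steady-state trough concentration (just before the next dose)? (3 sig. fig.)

1.20 mg/L

Fraction remaining after one interval: e^(−kτ) = e^(−0.01990 × 80.0) = 0.2035
R = 1 / (1 − 0.2035) = 1.256
Css,max = 4.70 × 1.256 = 5.901 mg/L
Css,min = Css,max × e^(−kτ) = 5.901 × 0.2035 ≈ 1.20 mg/L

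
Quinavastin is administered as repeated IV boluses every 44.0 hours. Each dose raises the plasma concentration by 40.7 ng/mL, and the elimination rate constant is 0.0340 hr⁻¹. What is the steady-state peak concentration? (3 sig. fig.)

Fraction remaining after one interval: e^(−kτ) = e^(−0.03400 × 44.0) = 0.2240
R = 1 / (1 − 0.2240) = 1.289
Css,max = 40.7 × 1.289 ≈ 52.5 ng/mL

52.5 ng/mL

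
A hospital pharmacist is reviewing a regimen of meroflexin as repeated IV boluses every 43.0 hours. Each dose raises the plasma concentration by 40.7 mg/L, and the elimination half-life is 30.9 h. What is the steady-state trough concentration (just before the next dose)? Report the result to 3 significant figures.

25.1 mg/L

k = ln 2 / 30.9 = 0.02243 h⁻¹
Fraction remaining after one interval: e^(−kτ) = e^(−0.02243 × 43.0) = 0.3811
R = 1 / (1 − 0.3811) = 1.616
Css,max = 40.7 × 1.616 = 65.77 mg/L
Css,min = Css,max × e^(−kτ) = 65.77 × 0.3811 ≈ 25.1 mg/L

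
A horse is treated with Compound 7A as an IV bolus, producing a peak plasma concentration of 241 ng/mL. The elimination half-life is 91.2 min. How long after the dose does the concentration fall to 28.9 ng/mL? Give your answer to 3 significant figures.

279 minutes

k = ln 2 / 91.2 = 0.007600 min⁻¹
C(t) = C₀ e^(−kt)  ⇒  t = ln(C₀/C) / k
t = ln(241/28.9) / 0.007600 = 2.121 / 0.007600 ≈ 279 minutes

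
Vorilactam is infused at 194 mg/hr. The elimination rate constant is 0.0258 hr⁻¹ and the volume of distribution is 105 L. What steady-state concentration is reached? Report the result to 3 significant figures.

CL = k · V = 0.0258 × 105 = 2.709 L/hr
Css = rate / CL = 194 / 2.709 ≈ 71.6 mg/L

71.6 mg/L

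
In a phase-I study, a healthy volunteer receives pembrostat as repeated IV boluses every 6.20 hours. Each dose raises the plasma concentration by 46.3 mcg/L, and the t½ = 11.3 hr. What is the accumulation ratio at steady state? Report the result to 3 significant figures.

k = ln 2 / 11.3 = 0.06134 hr⁻¹
Fraction remaining after one interval: e^(−kτ) = e^(−0.06134 × 6.20) = 0.6836
R = 1 / (1 − 0.6836) = 1 / 0.3164 ≈ 3.16

3.16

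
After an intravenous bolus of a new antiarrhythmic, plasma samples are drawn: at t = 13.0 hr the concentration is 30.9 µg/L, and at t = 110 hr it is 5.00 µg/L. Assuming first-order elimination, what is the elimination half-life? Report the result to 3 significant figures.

36.9 hours

k = ln(C₁/C₂) / (t₂ − t₁) = ln(30.9/5.00) / (110 − 13.0)
  = 1.821 / 97.00 = 0.01878 hr⁻¹
t½ = ln 2 / k = ln 2 / 0.01878 ≈ 36.9 hours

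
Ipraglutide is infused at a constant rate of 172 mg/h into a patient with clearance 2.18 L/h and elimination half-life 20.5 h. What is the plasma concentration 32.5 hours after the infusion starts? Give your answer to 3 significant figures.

Css = rate / CL = 172 / 2.18 = 78.90 µg/mL
k = ln 2 / 20.5 = 0.03381 h⁻¹
C(t) = Css (1 − e^(−kt)) = 78.90 × (1 − e^(−1.099)) = 78.90 × 0.6668 ≈ 52.6 µg/mL

52.6 µg/mL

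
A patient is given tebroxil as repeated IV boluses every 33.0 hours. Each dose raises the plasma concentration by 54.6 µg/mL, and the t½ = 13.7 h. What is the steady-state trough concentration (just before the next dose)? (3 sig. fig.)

12.7 µg/mL

k = ln 2 / 13.7 = 0.05059 h⁻¹
Fraction remaining after one interval: e^(−kτ) = e^(−0.05059 × 33.0) = 0.1883
R = 1 / (1 − 0.1883) = 1.232
Css,max = 54.6 × 1.232 = 67.27 µg/mL
Css,min = Css,max × e^(−kτ) = 67.27 × 0.1883 ≈ 12.7 µg/mL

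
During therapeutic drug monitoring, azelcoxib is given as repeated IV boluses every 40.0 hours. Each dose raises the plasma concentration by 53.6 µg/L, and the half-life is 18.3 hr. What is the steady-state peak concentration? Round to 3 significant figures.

68.7 µg/L

k = ln 2 / 18.3 = 0.03788 hr⁻¹
Fraction remaining after one interval: e^(−kτ) = e^(−0.03788 × 40.0) = 0.2198
R = 1 / (1 − 0.2198) = 1.282
Css,max = 53.6 × 1.282 ≈ 68.7 µg/L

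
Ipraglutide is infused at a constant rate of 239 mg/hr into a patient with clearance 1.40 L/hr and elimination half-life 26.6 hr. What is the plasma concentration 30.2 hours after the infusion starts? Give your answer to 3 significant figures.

Css = rate / CL = 239 / 1.40 = 170.7 µg/mL
k = ln 2 / 26.6 = 0.02606 hr⁻¹
C(t) = Css (1 − e^(−kt)) = 170.7 × (1 − e^(−0.7870)) = 170.7 × 0.5448 ≈ 93.0 µg/mL

93.0 µg/mL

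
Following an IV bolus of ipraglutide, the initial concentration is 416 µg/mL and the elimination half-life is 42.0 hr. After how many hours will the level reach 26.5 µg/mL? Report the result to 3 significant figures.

167 hours

k = ln 2 / 42.0 = 0.01650 hr⁻¹
C(t) = C₀ e^(−kt)  ⇒  t = ln(C₀/C) / k
t = ln(416/26.5) / 0.01650 = 2.754 / 0.01650 ≈ 167 hours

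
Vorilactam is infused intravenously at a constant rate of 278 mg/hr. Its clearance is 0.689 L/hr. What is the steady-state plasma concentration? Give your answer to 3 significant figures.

403 µg/mL

Css = infusion rate / CL = 278 / 0.689 ≈ 403 µg/mL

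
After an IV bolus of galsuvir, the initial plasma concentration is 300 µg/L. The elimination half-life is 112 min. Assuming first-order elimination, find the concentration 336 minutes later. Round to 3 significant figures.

k = ln 2 / 112 = 0.006189 min⁻¹
C(t) = C₀ e^(−kt) = 300 × e^(−0.006189 × 336) = 300 × e^(−2.079) = 300 × 0.1250 ≈ 37.5 µg/L

37.5 µg/L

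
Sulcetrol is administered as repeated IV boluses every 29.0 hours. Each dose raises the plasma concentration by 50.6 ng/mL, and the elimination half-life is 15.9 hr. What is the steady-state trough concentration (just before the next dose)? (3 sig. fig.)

19.9 ng/mL

k = ln 2 / 15.9 = 0.04359 hr⁻¹
Fraction remaining after one interval: e^(−kτ) = e^(−0.04359 × 29.0) = 0.2825
R = 1 / (1 − 0.2825) = 1.394
Css,max = 50.6 × 1.394 = 70.52 ng/mL
Css,min = Css,max × e^(−kτ) = 70.52 × 0.2825 ≈ 19.9 ng/mL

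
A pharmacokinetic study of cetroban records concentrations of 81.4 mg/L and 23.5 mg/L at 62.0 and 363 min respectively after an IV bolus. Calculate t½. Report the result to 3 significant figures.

k = ln(C₁/C₂) / (t₂ − t₁) = ln(81.4/23.5) / (363 − 62.0)
  = 1.242 / 301.0 = 0.004127 min⁻¹
t½ = ln 2 / k = ln 2 / 0.004127 ≈ 168 minutes

168 minutes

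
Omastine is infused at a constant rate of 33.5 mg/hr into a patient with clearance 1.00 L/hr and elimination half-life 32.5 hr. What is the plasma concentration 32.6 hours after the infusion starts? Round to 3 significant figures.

16.8 µg/mL

Css = rate / CL = 33.5 / 1.00 = 33.50 µg/mL
k = ln 2 / 32.5 = 0.02133 hr⁻¹
C(t) = Css (1 − e^(−kt)) = 33.50 × (1 − e^(−0.6953)) = 33.50 × 0.5011 ≈ 16.8 µg/mL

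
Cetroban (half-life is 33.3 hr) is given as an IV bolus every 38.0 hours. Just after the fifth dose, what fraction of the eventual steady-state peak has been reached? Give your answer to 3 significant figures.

k = ln 2 / 33.3 = 0.02082 hr⁻¹
f_n = 1 − e^(−nkτ) = 1 − e^(−5 × 0.02082 × 38.0) = 1 − e^(−3.955) = 1 − 0.01916 ≈ 0.981

0.981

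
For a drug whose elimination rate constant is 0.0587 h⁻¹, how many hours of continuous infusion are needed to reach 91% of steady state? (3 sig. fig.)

41.0 hours

f = 1 − e^(−kt)  ⇒  t = −ln(1 − f) / k
t = −ln(1 − 0.91) / 0.05870 = 2.408 / 0.05870 ≈ 41.0 hours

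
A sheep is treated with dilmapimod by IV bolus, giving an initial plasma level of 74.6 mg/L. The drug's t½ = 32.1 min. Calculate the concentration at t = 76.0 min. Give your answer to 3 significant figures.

14.5 mg/L

k = ln 2 / 32.1 = 0.02159 min⁻¹
76.0 min is 2.368 half-lives, so C = 74.6 × (1/2)^2.368 = 74.6 × 0.1938 ≈ 14.5 mg/L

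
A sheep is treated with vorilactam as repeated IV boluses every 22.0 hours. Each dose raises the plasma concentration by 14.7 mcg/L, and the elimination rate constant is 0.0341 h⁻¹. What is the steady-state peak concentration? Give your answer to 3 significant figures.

27.9 mcg/L

Fraction remaining after one interval: e^(−kτ) = e^(−0.03410 × 22.0) = 0.4723
R = 1 / (1 − 0.4723) = 1.895
Css,max = 14.7 × 1.895 ≈ 27.9 mcg/L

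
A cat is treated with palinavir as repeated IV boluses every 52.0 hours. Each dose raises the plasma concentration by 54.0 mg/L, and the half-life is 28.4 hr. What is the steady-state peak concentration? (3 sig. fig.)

k = ln 2 / 28.4 = 0.02441 hr⁻¹
Fraction remaining after one interval: e^(−kτ) = e^(−0.02441 × 52.0) = 0.2811
R = 1 / (1 − 0.2811) = 1.391
Css,max = 54.0 × 1.391 ≈ 75.1 mg/L

75.1 mg/L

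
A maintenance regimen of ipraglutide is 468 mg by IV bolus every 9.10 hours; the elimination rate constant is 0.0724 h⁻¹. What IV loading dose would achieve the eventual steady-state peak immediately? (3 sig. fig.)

970 mg

Accumulation ratio R = 1 / (1 − e^(−kτ)) = 1 / (1 − e^(−0.07240×9.10)) = 1 / (1 − 0.5175) = 2.072
Loading dose = maintenance dose × R = 468 × 2.072 ≈ 970 mg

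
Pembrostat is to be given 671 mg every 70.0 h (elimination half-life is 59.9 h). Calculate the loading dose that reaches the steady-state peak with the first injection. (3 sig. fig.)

k = ln 2 / 59.9 = 0.01157 h⁻¹
Accumulation ratio R = 1 / (1 − e^(−kτ)) = 1 / (1 − e^(−0.01157×70.0)) = 1 / (1 − 0.4448) = 1.801
Loading dose = maintenance dose × R = 671 × 1.801 ≈ 1210 mg

1210 mg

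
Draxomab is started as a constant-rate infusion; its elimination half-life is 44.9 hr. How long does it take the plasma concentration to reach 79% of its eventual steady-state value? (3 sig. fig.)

k = ln 2 / 44.9 = 0.01544 hr⁻¹
f = 1 − e^(−kt)  ⇒  t = −ln(1 − f) / k
t = −ln(1 − 0.79) / 0.01544 = 1.561 / 0.01544 ≈ 101 hours

101 hours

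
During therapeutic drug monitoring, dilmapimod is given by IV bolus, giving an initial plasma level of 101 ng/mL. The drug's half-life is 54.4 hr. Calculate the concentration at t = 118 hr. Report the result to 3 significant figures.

k = ln 2 / 54.4 = 0.01274 hr⁻¹
C(t) = C₀ e^(−kt) = 101 × e^(−0.01274 × 118) = 101 × e^(−1.504) = 101 × 0.2223 ≈ 22.5 ng/mL

22.5 ng/mL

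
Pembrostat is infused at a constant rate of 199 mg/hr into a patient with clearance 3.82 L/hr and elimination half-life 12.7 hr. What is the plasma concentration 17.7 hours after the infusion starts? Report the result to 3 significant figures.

32.3 mg/L

Css = rate / CL = 199 / 3.82 = 52.09 mg/L
k = ln 2 / 12.7 = 0.05458 hr⁻¹
C(t) = Css (1 − e^(−kt)) = 52.09 × (1 − e^(−0.9660)) = 52.09 × 0.6194 ≈ 32.3 mg/L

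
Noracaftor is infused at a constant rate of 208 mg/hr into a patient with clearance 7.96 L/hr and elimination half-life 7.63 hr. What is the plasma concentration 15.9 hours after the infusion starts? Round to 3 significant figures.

20.0 µg/mL

Css = rate / CL = 208 / 7.96 = 26.13 µg/mL
k = ln 2 / 7.63 = 0.09084 hr⁻¹
C(t) = Css (1 − e^(−kt)) = 26.13 × (1 − e^(−1.444)) = 26.13 × 0.7641 ≈ 20.0 µg/mL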